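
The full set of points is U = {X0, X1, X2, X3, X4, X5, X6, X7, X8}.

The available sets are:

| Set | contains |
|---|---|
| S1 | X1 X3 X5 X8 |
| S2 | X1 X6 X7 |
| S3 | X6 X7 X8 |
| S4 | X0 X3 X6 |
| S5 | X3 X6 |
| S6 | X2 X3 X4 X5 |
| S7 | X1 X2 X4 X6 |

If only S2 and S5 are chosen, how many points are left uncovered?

Union of S2, S5 = {X1, X3, X6, X7}.
Not covered: X0, X2, X4, X5, X8 — 5 points.

5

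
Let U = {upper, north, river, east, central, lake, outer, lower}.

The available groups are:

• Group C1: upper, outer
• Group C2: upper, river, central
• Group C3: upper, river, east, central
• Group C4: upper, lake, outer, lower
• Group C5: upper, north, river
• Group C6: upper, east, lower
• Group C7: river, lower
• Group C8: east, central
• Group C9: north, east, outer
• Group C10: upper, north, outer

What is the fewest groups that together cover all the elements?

C3, C4, and C10 cover everything between them: the union {upper, north, river, east, central, lake, outer, lower} is all of U.
Only C4 contains lake, so C4 is forced; the remaining 4 elements need at least 2 more groups (each remaining group adds at most 3) — so at least 3 groups are needed, and 3 is optimal.

3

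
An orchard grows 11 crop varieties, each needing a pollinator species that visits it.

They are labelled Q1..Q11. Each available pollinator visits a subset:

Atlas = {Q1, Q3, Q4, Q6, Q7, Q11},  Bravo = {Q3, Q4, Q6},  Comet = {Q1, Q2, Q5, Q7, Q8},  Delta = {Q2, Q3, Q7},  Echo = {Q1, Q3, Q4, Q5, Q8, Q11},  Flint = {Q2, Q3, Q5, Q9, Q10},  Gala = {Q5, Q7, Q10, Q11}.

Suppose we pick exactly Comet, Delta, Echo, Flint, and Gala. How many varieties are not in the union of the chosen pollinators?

Union of Comet, Delta, Echo, Flint, Gala = {Q1, Q2, Q3, Q4, Q5, Q7, Q8, Q9, Q10, Q11}.
Not covered: Q6 — 1 variety.

1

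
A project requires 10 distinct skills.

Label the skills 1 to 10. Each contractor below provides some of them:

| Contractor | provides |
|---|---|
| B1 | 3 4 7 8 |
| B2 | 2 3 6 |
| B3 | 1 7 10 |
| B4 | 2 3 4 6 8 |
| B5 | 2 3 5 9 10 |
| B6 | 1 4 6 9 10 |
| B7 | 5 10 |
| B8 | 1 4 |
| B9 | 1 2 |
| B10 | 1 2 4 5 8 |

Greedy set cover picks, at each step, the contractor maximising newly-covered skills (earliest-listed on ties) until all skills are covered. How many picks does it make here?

Greedy: pick B4 (covers 5 new) → pick B3 (covers 3 new) → pick B5 (covers 2 new). Total picks: 3.

3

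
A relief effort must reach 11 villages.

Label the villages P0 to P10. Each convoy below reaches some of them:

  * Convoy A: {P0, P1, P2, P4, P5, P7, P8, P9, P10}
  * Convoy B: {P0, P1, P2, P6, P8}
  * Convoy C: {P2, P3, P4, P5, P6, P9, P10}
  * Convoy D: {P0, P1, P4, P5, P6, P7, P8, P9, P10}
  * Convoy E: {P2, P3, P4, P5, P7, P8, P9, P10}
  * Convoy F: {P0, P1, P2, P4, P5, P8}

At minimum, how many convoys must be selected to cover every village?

2

Take {B, E}. Their union is {P0, P1, P2, P3, P4, P5, P6, P7, P8, P9, P10}, which is all 11 villages.
No single convoy has all 11 villages (the largest, A, has 9), so 2 is optimal.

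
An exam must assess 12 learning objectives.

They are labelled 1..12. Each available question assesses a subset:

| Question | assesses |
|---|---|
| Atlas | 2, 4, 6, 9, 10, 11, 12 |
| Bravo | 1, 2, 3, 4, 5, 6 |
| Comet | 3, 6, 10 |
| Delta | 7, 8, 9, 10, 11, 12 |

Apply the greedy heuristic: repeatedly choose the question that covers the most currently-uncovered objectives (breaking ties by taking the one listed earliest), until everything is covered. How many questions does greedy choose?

3

Greedy: pick Atlas (covers 7 new) → pick Bravo (covers 3 new) → pick Delta (covers 2 new). Total picks: 3.
(The true minimum cover uses only 2 questions, so greedy is not optimal here.)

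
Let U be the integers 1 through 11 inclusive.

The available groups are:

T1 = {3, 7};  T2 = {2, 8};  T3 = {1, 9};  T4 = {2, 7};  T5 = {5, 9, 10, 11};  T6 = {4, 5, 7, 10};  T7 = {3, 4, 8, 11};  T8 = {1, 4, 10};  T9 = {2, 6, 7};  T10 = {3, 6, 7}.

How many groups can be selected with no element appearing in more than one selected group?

T2, T8, T10 are pairwise disjoint (T2={2,8}; T8={1,4,10}; T10={3,6,7}).
Every remaining group overlaps one of these, and no 4 of the listed groups are pairwise disjoint, so 3 is the maximum.

3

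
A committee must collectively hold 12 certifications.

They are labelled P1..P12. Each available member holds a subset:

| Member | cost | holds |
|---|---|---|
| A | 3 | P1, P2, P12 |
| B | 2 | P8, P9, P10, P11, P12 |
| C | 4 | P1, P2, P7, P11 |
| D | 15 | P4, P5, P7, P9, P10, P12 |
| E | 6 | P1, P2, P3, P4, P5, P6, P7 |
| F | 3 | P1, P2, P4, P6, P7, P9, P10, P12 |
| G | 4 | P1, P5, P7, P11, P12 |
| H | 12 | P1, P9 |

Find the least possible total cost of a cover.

8

B, E together cover every certification (B ∪ E = {P1, P2, P3, P4, P5, P6, P7, P8, P9, P10, P11, P12}); total cost 2 + 6 = 8.
The greedy pick F, B, E costs 11; no covering selection beats 8.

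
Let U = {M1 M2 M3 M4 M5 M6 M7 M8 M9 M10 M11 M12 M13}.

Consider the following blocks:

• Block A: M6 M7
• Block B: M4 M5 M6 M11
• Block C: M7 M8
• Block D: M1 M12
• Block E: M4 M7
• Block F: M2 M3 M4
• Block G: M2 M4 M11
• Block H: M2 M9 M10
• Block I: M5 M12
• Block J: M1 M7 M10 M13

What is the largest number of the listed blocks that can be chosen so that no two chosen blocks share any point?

B, C, D, H are pairwise disjoint (B={M4,M5,M6,M11}; C={M7,M8}; D={M1,M12}; H={M2,M9,M10}).
Every remaining block overlaps one of these, and no 5 of the listed blocks are pairwise disjoint, so 4 is the maximum.

4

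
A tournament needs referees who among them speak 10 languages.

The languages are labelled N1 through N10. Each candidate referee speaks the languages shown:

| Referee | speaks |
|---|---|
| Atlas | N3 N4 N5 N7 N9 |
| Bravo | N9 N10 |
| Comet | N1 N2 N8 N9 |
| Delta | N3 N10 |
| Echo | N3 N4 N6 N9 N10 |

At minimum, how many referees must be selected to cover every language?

Take {Atlas, Comet, Echo}. Their union is {N1, N2, N3, N4, N5, N6, N7, N8, N9, N10}, which is all 10 languages.
Only Comet contains N1, so Comet is forced; the remaining 6 languages need at least 2 more referees (each remaining referee adds at most 4) — so at least 3 referees are needed, and 3 is optimal.

3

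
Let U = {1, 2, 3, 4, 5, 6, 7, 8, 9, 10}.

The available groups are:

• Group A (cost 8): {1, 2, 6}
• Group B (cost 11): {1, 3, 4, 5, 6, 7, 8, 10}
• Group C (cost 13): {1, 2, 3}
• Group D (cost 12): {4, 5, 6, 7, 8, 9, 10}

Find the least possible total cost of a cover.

25

C, D together cover every point (C ∪ D = {1, 2, 3, 4, 5, 6, 7, 8, 9, 10}); total cost 13 + 12 = 25.
The greedy pick B, A, D costs 31; no covering selection beats 25.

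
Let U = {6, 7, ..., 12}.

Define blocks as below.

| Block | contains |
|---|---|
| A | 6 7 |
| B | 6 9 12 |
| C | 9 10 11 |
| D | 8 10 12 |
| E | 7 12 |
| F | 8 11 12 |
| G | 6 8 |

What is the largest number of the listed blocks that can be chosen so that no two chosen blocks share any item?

3

C, E, G are pairwise disjoint (C={9,10,11}; E={7,12}; G={6,8}).
Every remaining block overlaps one of these, and no 4 of the listed blocks are pairwise disjoint, so 3 is the maximum.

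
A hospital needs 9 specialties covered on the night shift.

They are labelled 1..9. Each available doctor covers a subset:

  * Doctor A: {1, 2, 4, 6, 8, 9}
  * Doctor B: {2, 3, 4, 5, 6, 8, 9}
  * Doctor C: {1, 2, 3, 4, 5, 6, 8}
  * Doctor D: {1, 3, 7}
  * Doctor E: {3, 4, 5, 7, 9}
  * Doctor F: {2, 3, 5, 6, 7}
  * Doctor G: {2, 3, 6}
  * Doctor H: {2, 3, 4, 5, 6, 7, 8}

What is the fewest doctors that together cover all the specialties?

2

Take {A, H}. Their union is {1, 2, 3, 4, 5, 6, 7, 8, 9}, which is all 9 specialties.
No single doctor has all 9 specialties (the largest, B, has 7), so 2 is optimal.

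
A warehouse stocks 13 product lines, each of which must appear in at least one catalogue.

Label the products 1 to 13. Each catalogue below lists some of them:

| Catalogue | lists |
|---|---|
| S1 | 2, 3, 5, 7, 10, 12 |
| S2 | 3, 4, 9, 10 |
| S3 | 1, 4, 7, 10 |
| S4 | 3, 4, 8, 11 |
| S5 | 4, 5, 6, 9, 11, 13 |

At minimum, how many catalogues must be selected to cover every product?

4

S1 and S3 and S4 and S5 together: S1 ∪ S3 ∪ S4 ∪ S5 = {1, 2, 3, 4, 5, 6, 7, 8, 9, 10, 11, 12, 13} — every product is covered.
No 3 of the 5 catalogues cover everything (all 10 combinations miss at least one product), so 4 is optimal.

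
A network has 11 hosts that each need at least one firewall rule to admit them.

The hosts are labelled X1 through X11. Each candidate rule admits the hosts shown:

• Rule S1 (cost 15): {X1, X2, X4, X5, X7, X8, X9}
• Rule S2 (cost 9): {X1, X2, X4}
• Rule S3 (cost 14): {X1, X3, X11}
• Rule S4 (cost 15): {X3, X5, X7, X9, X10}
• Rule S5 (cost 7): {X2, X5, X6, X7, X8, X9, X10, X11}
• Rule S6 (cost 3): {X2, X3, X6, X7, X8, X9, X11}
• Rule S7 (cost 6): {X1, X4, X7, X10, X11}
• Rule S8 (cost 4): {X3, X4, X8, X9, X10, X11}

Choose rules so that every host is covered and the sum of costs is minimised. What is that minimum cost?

S5, S6, S7 together cover every host (S5 ∪ S6 ∪ S7 = {X1, X2, X3, X4, X5, X6, X7, X8, X9, X10, X11}); total cost 7 + 3 + 6 = 16.
No covering selection has total cost below 16.

16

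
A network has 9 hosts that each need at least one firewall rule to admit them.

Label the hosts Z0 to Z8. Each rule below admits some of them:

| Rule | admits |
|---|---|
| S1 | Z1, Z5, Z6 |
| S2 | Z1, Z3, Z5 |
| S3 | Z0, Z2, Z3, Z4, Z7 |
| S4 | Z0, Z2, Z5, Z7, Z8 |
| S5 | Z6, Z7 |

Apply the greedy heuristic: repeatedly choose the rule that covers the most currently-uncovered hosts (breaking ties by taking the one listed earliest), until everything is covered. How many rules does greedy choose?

3

Greedy: pick S3 (covers 5 new) → pick S1 (covers 3 new) → pick S4 (covers 1 new). Total picks: 3.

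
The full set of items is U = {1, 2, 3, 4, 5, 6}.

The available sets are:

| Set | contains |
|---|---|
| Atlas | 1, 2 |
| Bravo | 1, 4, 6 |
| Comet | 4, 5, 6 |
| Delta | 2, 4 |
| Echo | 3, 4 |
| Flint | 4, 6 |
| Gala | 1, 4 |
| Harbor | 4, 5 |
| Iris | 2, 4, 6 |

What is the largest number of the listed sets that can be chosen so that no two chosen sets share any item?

Atlas, Echo are pairwise disjoint (Atlas={1,2}; Echo={3,4}).
Every remaining set overlaps one of these, and no 3 of the listed sets are pairwise disjoint, so 2 is the maximum.

2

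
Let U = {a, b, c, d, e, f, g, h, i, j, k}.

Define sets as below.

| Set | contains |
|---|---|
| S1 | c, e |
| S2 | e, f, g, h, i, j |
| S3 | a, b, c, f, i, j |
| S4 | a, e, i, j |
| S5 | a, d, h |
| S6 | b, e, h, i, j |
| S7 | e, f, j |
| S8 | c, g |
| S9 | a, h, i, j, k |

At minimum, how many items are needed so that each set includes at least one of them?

The 3 items {c, d, j} hit every set.
The sets S5, S7, S8 are pairwise disjoint, so any hitting set needs a separate item for each — at least 3. Hence 3 is optimal.

3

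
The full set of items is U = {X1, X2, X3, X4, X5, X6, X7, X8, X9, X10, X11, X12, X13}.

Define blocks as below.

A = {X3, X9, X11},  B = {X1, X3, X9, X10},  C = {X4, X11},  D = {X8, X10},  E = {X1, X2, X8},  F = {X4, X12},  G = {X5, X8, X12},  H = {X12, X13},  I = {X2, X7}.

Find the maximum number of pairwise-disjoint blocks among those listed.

4

C, D, H, I are pairwise disjoint (C={X4,X11}; D={X8,X10}; H={X12,X13}; I={X2,X7}).
Every remaining block overlaps one of these, and no 5 of the listed blocks are pairwise disjoint, so 4 is the maximum.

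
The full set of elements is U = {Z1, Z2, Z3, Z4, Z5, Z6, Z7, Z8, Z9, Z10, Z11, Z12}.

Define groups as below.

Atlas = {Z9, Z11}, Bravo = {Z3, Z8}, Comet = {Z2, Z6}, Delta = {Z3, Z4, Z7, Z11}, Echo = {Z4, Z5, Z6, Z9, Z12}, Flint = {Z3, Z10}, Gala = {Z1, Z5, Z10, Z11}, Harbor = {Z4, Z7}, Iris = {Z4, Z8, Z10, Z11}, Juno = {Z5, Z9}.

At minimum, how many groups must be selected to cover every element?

5

Take {Comet, Delta, Echo, Gala, Iris}. Their union is {Z1, Z2, Z3, Z4, Z5, Z6, Z7, Z8, Z9, Z10, Z11, Z12}, which is all 12 elements.
No 4 of the 10 groups cover everything (all 210 combinations miss at least one element), so 5 is optimal.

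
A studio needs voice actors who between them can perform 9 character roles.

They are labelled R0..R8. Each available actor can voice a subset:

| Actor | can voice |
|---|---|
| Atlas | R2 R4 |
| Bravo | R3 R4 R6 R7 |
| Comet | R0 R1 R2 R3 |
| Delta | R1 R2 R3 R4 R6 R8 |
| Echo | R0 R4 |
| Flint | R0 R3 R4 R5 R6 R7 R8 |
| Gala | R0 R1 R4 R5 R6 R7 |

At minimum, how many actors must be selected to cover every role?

2

Comet and Flint together: Comet ∪ Flint = {R0, R1, R2, R3, R4, R5, R6, R7, R8} — every role is covered.
No single actor has all 9 roles (the largest, Flint, has 7), so 2 is optimal.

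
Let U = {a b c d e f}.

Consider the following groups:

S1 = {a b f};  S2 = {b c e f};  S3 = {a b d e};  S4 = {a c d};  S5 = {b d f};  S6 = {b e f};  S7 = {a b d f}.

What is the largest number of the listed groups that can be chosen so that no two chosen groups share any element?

2

S4, S6 are pairwise disjoint (S4={a,c,d}; S6={b,e,f}).
Every remaining group overlaps one of these, and no 3 of the listed groups are pairwise disjoint, so 2 is the maximum.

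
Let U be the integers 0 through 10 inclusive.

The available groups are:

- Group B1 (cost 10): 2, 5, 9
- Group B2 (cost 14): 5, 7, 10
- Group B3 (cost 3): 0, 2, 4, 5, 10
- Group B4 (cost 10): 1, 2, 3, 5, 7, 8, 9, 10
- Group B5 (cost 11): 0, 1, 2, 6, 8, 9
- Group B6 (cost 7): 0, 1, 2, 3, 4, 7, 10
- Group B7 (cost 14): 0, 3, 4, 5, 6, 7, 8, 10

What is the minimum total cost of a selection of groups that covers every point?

B3, B5, B6 together cover every point (B3 ∪ B5 ∪ B6 = {0, 1, 2, 3, 4, 5, 6, 7, 8, 9, 10}); total cost 3 + 11 + 7 = 21.
The greedy pick B3, B4, B5 costs 24; no covering selection beats 21.

21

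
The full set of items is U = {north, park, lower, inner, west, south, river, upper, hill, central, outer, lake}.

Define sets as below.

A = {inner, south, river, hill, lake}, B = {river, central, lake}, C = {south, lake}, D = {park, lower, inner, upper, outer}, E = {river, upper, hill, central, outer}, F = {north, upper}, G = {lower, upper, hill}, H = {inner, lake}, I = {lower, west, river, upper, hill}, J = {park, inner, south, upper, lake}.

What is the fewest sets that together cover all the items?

4

Take {E, F, I, J}. Their union is {north, park, lower, inner, west, south, river, upper, hill, central, outer, lake}, which is all 12 items.
No 3 of the 10 sets cover everything (all 120 combinations miss at least one item), so 4 is optimal.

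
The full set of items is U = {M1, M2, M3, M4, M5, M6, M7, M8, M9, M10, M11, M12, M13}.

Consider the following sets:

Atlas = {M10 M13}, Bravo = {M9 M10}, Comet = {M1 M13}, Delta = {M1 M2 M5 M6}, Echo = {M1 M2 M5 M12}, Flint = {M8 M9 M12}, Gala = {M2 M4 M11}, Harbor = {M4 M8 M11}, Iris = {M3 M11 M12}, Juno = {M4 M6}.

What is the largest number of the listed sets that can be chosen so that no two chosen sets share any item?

Bravo, Comet, Iris, Juno are pairwise disjoint (Bravo={M9,M10}; Comet={M1,M13}; Iris={M3,M11,M12}; Juno={M4,M6}).
Every remaining set overlaps one of these, and no 5 of the listed sets are pairwise disjoint, so 4 is the maximum.

4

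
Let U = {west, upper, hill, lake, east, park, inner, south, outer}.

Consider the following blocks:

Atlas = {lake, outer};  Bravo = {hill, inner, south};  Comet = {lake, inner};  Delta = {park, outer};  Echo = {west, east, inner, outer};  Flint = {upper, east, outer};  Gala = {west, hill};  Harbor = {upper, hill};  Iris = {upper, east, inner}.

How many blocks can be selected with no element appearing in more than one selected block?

Comet, Delta, Harbor are pairwise disjoint (Comet={lake,inner}; Delta={park,outer}; Harbor={upper,hill}).
Every remaining block overlaps one of these, and no 4 of the listed blocks are pairwise disjoint, so 3 is the maximum.

3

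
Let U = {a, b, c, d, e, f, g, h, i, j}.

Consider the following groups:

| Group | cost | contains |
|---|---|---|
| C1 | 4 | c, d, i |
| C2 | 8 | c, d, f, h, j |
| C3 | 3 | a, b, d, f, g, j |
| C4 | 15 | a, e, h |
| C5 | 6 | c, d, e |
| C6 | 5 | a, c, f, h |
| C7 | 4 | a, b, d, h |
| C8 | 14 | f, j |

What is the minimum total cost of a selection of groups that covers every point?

C1, C3, C5, C7 together cover every point (C1 ∪ C3 ∪ C5 ∪ C7 = {a, b, c, d, e, f, g, h, i, j}); total cost 4 + 3 + 6 + 4 = 17.
No covering selection has total cost below 17.

17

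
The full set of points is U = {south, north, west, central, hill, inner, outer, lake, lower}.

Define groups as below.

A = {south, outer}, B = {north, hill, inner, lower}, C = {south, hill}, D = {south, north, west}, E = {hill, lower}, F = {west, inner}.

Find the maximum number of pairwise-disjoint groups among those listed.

3

A, E, F are pairwise disjoint (A={south,outer}; E={hill,lower}; F={west,inner}).
Every remaining group overlaps one of these, and no 4 of the listed groups are pairwise disjoint, so 3 is the maximum.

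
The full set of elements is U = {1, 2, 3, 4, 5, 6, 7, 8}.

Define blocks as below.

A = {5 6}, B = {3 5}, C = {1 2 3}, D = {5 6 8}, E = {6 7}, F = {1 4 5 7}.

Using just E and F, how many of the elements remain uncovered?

Union of E, F = {1, 4, 5, 6, 7}.
Not covered: 2, 3, 8 — 3 elements.

3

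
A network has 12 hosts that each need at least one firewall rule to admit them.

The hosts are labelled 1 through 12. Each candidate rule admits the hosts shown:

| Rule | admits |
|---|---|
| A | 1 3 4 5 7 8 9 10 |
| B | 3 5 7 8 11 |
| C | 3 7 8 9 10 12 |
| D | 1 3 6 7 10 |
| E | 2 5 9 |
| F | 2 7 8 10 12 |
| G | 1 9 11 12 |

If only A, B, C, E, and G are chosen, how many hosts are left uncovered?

Union of A, B, C, E, G = {1, 2, 3, 4, 5, 7, 8, 9, 10, 11, 12}.
Not covered: 6 — 1 host.

1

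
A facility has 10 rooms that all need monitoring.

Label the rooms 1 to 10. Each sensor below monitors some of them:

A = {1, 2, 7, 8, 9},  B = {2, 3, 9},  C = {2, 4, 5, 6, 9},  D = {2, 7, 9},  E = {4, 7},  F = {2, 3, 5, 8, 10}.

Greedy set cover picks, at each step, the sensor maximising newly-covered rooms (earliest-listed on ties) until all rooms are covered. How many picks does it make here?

3

Greedy: pick A (covers 5 new) → pick C (covers 3 new) → pick F (covers 2 new). Total picks: 3.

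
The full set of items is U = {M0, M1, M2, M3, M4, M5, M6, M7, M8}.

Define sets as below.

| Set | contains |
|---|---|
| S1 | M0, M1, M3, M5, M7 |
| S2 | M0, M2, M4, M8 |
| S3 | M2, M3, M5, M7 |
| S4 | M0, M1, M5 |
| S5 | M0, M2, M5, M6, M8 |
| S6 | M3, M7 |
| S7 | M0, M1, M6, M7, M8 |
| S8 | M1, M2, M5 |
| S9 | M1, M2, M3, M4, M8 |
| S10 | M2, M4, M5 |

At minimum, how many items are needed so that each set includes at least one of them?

3

H = {M1, M2, M3} meets every set (each contains at least one member of H), and |H| = 3.
No choice of 2 items meets every set, so 3 is the minimum.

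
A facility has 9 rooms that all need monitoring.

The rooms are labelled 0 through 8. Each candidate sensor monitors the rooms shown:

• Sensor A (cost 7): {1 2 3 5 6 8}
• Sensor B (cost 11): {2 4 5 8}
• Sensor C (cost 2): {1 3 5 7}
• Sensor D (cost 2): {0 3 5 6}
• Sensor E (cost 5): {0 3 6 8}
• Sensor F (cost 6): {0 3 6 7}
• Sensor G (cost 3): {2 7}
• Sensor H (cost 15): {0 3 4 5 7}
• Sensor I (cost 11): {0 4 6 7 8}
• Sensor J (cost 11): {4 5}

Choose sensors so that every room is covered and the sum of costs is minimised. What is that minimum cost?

B, C, D together cover every room (B ∪ C ∪ D = {0, 1, 2, 3, 4, 5, 6, 7, 8}); total cost 11 + 2 + 2 = 15.
The greedy pick C, D, G, E, B costs 23; no covering selection beats 15.

15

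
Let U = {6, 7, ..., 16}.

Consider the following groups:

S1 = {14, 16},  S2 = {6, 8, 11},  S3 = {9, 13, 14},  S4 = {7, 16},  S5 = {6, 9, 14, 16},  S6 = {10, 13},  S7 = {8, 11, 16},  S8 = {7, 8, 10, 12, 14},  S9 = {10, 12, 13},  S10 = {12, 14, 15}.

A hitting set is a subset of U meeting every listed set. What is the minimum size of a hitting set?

4

The 4 elements {10, 11, 14, 16} hit every group.
The groups S2, S4, S6, S10 are pairwise disjoint, so any hitting set needs a separate element for each — at least 4. Hence 4 is optimal.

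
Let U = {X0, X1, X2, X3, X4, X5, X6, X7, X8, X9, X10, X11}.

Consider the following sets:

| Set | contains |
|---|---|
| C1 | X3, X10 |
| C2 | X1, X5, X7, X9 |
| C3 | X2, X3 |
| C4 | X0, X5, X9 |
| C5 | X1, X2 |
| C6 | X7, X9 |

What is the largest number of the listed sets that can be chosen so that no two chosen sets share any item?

3

C1, C5, C6 are pairwise disjoint (C1={X3,X10}; C5={X1,X2}; C6={X7,X9}).
Every remaining set overlaps one of these, and no 4 of the listed sets are pairwise disjoint, so 3 is the maximum.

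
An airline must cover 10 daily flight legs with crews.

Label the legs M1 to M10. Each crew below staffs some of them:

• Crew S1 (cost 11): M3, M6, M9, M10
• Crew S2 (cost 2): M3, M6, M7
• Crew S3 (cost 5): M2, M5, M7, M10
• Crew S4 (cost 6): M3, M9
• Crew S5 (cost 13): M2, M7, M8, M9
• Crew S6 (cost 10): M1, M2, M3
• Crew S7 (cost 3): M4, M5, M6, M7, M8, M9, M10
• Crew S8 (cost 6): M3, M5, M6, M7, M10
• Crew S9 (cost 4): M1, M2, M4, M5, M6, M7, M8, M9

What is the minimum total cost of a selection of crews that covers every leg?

9

S2, S7, S9 together cover every leg (S2 ∪ S7 ∪ S9 = {M1, M2, M3, M4, M5, M6, M7, M8, M9, M10}); total cost 2 + 3 + 4 = 9.
No covering selection has total cost below 9.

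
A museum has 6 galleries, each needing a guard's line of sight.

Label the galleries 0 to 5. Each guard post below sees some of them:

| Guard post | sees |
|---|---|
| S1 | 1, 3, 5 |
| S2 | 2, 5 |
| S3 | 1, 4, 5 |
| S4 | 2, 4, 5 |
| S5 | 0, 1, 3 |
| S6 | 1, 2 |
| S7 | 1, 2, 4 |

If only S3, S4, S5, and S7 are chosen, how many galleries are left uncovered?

0

Union of S3, S4, S5, S7 = {0, 1, 2, 3, 4, 5} — that's every gallery, so 0 are uncovered.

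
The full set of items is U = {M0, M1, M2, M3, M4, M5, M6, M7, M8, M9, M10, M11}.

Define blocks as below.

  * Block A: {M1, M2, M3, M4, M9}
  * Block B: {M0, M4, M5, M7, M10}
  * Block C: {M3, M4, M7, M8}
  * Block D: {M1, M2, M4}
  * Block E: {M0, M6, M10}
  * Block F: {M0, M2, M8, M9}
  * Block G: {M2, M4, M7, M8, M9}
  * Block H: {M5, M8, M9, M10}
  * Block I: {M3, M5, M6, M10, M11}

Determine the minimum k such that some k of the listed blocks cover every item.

B, D, G, and I cover everything between them: the union {M0, M1, M2, M3, M4, M5, M6, M7, M8, M9, M10, M11} is all of U.
No 3 of the 9 blocks cover everything (all 84 combinations miss at least one item), so 4 is optimal.

4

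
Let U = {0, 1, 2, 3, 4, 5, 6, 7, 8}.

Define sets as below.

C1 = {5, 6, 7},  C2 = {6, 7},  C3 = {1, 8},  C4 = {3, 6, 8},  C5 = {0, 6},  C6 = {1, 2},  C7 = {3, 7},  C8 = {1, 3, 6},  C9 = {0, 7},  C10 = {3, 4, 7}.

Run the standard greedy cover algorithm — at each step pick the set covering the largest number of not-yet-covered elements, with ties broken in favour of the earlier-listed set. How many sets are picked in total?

5

Greedy: pick C1 (covers 3 new) → pick C3 (covers 2 new) → pick C10 (covers 2 new) → pick C5 (covers 1 new) → pick C6 (covers 1 new). Total picks: 5.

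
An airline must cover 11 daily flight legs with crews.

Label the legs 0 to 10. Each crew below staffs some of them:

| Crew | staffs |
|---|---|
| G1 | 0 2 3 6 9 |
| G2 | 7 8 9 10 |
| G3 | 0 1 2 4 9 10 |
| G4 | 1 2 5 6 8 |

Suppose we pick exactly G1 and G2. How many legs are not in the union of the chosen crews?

3

Union of G1, G2 = {0, 2, 3, 6, 7, 8, 9, 10}.
Not covered: 1, 4, 5 — 3 legs.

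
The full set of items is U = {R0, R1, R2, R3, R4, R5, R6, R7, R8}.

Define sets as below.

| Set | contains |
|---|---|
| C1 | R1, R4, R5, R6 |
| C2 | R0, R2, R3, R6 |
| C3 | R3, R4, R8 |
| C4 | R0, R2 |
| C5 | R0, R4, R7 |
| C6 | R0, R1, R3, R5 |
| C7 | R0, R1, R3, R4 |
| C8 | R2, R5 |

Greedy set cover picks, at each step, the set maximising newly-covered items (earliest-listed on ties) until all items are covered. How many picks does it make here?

4

Greedy: pick C1 (covers 4 new) → pick C2 (covers 3 new) → pick C3 (covers 1 new) → pick C5 (covers 1 new). Total picks: 4.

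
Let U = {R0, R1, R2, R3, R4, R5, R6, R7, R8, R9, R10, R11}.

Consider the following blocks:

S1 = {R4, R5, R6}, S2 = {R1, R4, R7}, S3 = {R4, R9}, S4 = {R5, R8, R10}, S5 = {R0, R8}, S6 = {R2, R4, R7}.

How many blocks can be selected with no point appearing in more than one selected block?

S2, S5 are pairwise disjoint (S2={R1,R4,R7}; S5={R0,R8}).
Every remaining block overlaps one of these, and no 3 of the listed blocks are pairwise disjoint, so 2 is the maximum.

2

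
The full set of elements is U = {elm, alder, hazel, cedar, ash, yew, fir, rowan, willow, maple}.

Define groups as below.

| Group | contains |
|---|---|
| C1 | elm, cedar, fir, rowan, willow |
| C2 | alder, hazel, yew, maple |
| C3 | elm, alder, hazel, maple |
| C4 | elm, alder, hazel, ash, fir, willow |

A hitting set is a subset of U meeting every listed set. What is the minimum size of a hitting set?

2

The 2 elements {alder, willow} hit every group.
The groups C1, C2 are pairwise disjoint, so any hitting set needs a separate element for each — at least 2. Hence 2 is optimal.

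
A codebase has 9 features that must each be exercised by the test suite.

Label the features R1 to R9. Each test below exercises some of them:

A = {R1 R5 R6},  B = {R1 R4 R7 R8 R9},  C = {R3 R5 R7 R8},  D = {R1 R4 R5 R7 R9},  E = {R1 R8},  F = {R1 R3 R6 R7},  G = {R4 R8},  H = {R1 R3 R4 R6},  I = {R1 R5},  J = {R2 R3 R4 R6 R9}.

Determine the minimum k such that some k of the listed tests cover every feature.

B and I and J together: B ∪ I ∪ J = {R1, R2, R3, R4, R5, R6, R7, R8, R9} — every feature is covered.
Only J contains R2, so J is forced; the remaining 4 features need at least 2 more tests (each remaining test adds at most 3) — so at least 3 tests are needed, and 3 is optimal.

3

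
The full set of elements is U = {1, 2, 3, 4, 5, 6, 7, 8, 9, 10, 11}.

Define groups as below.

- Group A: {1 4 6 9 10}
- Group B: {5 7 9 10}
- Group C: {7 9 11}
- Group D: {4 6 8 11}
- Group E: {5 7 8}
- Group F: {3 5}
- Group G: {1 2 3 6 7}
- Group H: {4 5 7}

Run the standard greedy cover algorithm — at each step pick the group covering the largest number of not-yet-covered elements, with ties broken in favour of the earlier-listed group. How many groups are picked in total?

4

Greedy: pick A (covers 5 new) → pick E (covers 3 new) → pick G (covers 2 new) → pick C (covers 1 new). Total picks: 4.
(The true minimum cover uses only 3 groups, so greedy is not optimal here.)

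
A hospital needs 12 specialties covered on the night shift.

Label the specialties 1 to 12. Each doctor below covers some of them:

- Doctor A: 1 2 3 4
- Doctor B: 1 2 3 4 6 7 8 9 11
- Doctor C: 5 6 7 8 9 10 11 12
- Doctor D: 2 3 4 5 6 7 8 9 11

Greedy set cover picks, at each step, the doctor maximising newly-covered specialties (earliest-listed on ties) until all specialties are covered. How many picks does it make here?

2

Greedy: pick B (covers 9 new) → pick C (covers 3 new). Total picks: 2.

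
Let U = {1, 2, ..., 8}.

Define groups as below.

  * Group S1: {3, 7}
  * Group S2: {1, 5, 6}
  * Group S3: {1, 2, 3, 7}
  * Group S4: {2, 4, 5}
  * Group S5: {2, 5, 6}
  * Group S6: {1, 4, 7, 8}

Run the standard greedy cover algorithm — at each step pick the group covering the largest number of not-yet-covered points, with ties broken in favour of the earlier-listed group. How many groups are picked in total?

3

Greedy: pick S3 (covers 4 new) → pick S2 (covers 2 new) → pick S6 (covers 2 new). Total picks: 3.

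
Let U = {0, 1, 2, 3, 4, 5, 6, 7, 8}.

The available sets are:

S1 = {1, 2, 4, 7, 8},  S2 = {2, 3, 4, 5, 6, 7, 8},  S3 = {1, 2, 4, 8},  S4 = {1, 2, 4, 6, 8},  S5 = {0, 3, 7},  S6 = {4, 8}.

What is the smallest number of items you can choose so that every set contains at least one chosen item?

H = {0, 4} meets every set (each contains at least one member of H), and |H| = 2.
The sets S5, S6 are pairwise disjoint, so any hitting set needs a separate item for each — at least 2. Hence 2 is optimal.

2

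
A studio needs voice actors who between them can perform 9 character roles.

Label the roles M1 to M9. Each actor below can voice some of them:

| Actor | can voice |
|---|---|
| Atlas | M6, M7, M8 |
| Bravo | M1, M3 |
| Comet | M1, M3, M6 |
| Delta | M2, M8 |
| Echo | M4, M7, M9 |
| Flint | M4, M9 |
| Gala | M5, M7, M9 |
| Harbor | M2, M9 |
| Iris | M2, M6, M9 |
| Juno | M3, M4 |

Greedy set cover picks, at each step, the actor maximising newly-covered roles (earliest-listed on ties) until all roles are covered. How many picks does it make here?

5

Greedy: pick Atlas (covers 3 new) → pick Bravo (covers 2 new) → pick Echo (covers 2 new) → pick Delta (covers 1 new) → pick Gala (covers 1 new). Total picks: 5.
(The true minimum cover uses only 4 actors, so greedy is not optimal here.)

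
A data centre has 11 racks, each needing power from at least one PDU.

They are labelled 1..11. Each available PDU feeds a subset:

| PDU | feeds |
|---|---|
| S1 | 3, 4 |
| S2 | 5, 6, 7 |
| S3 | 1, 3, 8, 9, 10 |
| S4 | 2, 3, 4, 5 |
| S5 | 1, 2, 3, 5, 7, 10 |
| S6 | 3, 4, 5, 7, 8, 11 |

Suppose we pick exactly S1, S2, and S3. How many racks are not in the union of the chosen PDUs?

2

Union of S1, S2, S3 = {1, 3, 4, 5, 6, 7, 8, 9, 10}.
Not covered: 2, 11 — 2 racks.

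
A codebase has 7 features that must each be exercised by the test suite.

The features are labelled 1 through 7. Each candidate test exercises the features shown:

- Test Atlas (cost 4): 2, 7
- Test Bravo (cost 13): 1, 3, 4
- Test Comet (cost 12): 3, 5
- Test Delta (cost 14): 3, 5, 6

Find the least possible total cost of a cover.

Atlas, Bravo, Delta together cover every feature (Atlas ∪ Bravo ∪ Delta = {1, 2, 3, 4, 5, 6, 7}); total cost 4 + 13 + 14 = 31.
No covering selection has total cost below 31.

31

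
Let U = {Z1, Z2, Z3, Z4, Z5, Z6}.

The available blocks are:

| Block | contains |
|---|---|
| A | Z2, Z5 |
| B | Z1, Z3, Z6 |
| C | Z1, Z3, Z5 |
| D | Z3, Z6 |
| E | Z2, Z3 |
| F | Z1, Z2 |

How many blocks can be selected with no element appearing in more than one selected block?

2

A, B are pairwise disjoint (A={Z2,Z5}; B={Z1,Z3,Z6}).
Every remaining block overlaps one of these, and no 3 of the listed blocks are pairwise disjoint, so 2 is the maximum.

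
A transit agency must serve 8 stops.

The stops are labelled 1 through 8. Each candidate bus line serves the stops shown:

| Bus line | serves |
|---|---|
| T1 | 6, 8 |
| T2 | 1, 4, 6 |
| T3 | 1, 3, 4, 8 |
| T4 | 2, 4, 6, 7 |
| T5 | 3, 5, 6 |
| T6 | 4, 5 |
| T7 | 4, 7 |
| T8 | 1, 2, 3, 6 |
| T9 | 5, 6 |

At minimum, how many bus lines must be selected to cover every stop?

3

T3 and T4 and T5 together: T3 ∪ T4 ∪ T5 = {1, 2, 3, 4, 5, 6, 7, 8} — every stop is covered.
No 2 of the 9 bus lines cover everything (all 36 combinations miss at least one stop), so 3 is optimal.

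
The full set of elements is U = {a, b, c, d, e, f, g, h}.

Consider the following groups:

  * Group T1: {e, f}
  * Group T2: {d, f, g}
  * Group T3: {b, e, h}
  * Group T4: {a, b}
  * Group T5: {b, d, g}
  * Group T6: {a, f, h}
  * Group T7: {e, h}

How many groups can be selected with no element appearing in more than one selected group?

T2, T4, T7 are pairwise disjoint (T2={d,f,g}; T4={a,b}; T7={e,h}).
Every remaining group overlaps one of these, and no 4 of the listed groups are pairwise disjoint, so 3 is the maximum.

3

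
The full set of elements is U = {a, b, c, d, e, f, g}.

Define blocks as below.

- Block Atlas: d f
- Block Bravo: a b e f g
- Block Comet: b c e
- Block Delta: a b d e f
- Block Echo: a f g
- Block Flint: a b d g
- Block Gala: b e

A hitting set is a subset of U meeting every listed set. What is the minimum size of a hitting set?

2

The 2 elements {b, f} hit every block.
The blocks Atlas, Comet are pairwise disjoint, so any hitting set needs a separate element for each — at least 2. Hence 2 is optimal.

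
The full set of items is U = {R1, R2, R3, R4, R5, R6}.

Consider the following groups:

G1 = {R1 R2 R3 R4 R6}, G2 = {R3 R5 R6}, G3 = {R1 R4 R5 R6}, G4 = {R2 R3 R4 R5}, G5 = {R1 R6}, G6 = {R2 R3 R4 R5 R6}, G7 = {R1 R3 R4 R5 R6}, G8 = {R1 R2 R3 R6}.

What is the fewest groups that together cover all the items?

2

G6 and G7 together: G6 ∪ G7 = {R1, R2, R3, R4, R5, R6} — every item is covered.
No single group has all 6 items (the largest, G1, has 5), so 2 is optimal.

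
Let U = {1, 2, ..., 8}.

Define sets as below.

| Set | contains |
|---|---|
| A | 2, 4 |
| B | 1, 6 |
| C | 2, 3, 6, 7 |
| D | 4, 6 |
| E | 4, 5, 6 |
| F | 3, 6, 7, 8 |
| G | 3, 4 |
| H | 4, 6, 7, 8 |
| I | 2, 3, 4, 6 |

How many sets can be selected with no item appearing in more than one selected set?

B, G are pairwise disjoint (B={1,6}; G={3,4}).
Every remaining set overlaps one of these, and no 3 of the listed sets are pairwise disjoint, so 2 is the maximum.

2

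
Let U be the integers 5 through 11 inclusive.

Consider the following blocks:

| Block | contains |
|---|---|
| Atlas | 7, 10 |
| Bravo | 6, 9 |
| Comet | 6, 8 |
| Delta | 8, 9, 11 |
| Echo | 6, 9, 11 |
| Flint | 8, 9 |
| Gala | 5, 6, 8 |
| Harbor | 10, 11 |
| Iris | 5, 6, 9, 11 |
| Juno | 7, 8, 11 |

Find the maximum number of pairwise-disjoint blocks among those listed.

2

Atlas, Comet are pairwise disjoint (Atlas={7,10}; Comet={6,8}).
Every remaining block overlaps one of these, and no 3 of the listed blocks are pairwise disjoint, so 2 is the maximum.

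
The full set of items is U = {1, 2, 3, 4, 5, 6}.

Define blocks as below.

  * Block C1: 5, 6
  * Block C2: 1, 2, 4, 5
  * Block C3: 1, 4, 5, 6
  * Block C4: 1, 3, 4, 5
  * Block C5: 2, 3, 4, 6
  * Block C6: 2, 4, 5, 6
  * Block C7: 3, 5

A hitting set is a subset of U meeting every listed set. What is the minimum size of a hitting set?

2

H = {2, 5} meets every block (each contains at least one member of H), and |H| = 2.
No single item lies in every block, so at least 2 are needed and 2 is optimal.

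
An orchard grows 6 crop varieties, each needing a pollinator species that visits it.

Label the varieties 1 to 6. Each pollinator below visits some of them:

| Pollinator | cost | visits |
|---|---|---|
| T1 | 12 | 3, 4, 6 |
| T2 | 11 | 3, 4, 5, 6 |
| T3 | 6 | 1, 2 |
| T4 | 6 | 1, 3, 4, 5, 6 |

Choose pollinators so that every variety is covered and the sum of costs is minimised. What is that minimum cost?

12

T3, T4 together cover every variety (T3 ∪ T4 = {1, 2, 3, 4, 5, 6}); total cost 6 + 6 = 12.
No covering selection has total cost below 12.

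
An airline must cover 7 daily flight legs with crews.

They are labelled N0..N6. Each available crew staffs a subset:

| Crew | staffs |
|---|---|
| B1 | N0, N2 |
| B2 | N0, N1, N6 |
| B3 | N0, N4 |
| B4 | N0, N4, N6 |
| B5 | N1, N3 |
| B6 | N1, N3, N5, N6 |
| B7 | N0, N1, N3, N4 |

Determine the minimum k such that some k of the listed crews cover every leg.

3

B1 and B4 and B6 together: B1 ∪ B4 ∪ B6 = {N0, N1, N2, N3, N4, N5, N6} — every leg is covered.
Only B1 contains N2, so B1 is forced; the remaining 5 legs need at least 2 more crews (each remaining crew adds at most 4) — so at least 3 crews are needed, and 3 is optimal.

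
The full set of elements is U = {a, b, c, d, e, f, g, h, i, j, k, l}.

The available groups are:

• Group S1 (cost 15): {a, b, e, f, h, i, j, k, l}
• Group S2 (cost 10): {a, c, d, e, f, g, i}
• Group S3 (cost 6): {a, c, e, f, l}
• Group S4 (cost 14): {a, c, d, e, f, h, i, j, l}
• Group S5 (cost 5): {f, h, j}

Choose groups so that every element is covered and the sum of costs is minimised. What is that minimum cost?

25

S1, S2 together cover every element (S1 ∪ S2 = {a, b, c, d, e, f, g, h, i, j, k, l}); total cost 15 + 10 = 25.
The greedy pick S3, S5, S2, S1 costs 36; no covering selection beats 25.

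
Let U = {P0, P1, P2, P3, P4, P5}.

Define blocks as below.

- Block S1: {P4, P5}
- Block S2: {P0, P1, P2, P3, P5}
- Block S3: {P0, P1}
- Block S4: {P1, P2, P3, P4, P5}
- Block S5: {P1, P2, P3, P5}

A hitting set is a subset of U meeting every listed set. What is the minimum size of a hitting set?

2

Take H = {P1, P5}. Each listed block contains at least one of these, so H is a hitting set of size 2.
The blocks S1, S3 are pairwise disjoint, so any hitting set needs a separate point for each — at least 2. Hence 2 is optimal.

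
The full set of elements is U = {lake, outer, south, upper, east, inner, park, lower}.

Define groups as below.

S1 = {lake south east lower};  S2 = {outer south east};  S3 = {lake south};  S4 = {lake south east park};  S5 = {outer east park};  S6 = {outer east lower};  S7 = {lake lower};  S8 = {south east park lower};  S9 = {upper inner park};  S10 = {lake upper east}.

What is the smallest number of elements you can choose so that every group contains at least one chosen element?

H = {lake, east, park} meets every group (each contains at least one member of H), and |H| = 3.
The groups S3, S6, S9 are pairwise disjoint, so any hitting set needs a separate element for each — at least 3. Hence 3 is optimal.

3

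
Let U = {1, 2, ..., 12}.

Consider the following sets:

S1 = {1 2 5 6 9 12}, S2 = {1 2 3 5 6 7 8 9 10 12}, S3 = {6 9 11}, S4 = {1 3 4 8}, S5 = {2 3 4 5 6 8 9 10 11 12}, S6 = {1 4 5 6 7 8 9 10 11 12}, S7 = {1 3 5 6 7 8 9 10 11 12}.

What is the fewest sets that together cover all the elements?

S2 and S5 cover everything between them: the union {1, 2, 3, 4, 5, 6, 7, 8, 9, 10, 11, 12} is all of U.
No single set has all 12 elements (the largest, S2, has 10), so 2 is optimal.

2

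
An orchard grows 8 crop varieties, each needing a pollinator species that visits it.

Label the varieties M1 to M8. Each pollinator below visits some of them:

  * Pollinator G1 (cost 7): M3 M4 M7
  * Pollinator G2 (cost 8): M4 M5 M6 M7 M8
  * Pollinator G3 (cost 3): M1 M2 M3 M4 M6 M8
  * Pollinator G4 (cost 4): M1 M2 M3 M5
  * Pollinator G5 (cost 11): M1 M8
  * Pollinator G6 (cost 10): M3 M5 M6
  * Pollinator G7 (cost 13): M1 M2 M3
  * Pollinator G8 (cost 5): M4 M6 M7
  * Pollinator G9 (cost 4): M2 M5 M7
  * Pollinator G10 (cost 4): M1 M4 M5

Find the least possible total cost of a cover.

7

G3, G9 together cover every variety (G3 ∪ G9 = {M1, M2, M3, M4, M5, M6, M7, M8}); total cost 3 + 4 = 7.
No covering selection has total cost below 7.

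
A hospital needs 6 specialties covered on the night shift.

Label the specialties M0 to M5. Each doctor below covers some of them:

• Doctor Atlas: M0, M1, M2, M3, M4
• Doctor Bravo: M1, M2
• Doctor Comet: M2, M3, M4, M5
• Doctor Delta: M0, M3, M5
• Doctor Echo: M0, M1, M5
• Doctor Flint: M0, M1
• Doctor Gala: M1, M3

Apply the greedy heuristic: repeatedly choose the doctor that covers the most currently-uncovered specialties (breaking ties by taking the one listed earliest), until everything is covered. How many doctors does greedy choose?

Greedy: pick Atlas (covers 5 new) → pick Comet (covers 1 new). Total picks: 2.

2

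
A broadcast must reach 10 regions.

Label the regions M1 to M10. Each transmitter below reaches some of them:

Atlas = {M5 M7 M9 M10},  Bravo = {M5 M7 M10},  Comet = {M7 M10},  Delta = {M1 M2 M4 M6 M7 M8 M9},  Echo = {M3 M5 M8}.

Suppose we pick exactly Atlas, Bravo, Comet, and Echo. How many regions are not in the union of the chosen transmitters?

Union of Atlas, Bravo, Comet, Echo = {M3, M5, M7, M8, M9, M10}.
Not covered: M1, M2, M4, M6 — 4 regions.

4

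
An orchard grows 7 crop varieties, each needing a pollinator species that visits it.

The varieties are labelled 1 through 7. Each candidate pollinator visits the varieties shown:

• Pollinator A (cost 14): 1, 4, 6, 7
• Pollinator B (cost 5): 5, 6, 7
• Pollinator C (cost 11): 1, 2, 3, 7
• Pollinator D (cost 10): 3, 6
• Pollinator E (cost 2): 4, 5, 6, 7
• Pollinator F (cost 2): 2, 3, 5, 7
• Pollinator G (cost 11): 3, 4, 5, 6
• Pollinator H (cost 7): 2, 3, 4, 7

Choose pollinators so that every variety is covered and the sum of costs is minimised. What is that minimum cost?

13

C, E together cover every variety (C ∪ E = {1, 2, 3, 4, 5, 6, 7}); total cost 11 + 2 = 13.
The greedy pick E, F, C costs 15; no covering selection beats 13.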